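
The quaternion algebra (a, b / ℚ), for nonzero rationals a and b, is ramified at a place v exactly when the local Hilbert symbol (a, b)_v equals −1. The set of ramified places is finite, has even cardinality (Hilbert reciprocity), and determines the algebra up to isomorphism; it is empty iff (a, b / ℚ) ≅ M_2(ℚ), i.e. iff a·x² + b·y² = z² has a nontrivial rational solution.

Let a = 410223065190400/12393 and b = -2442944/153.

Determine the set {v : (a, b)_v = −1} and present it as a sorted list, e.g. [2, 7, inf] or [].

(a, b) ≡ (1389866093, -13243) mod (ℚ^×)²; places V = {2, 3, 5, 7, 11, 17, 19, 29, 41, 47, ∞}.
(a,b)_5: α=2, u≡2; β=0, v≡2 (mod 5); (2|5)=-1, (2|5)=-1; sign (−1)^0·-1^0·-1^2 = +1.
(a,b)_11: α=1, u≡10; β=0, v≡9 (mod 11); (10|11)=-1, (9|11)=+1; sign (−1)^0·-1^0·+1^1 = +1.
(a,b)_2: α=12, β=6; u≡5, v≡5 (mod 8); ε(u)ε(v)=0·0, αω(v)=12·1, βω(u)=6·1; sum ≡ 0  ⇒  +1.
(a,b)_3: α=-6, u≡2; β=-2, v≡2 (mod 3); (2|3)=-1, (2|3)=-1; sign (−1)^0·-1^-2·-1^-6 = +1.
(a,b)_47: α=1, u≡14; β=0, v≡41 (mod 47); (14|47)=+1, (41|47)=-1; sign (−1)^0·+1^0·-1^1 = -1.
(a,b)_29: α=1, u≡19; β=0, v≡2 (mod 29); (19|29)=-1, (2|29)=-1; sign (−1)^0·-1^0·-1^1 = -1.
(a,b)_17: α=-1, u≡2; β=-1, v≡14 (mod 17); (2|17)=+1, (14|17)=-1; sign (−1)^0·+1^-1·-1^-1 = -1.
(a,b)_7: α=3, u≡2; β=2, v≡2 (mod 7); (2|7)=+1, (2|7)=+1; sign (−1)^0·+1^2·+1^3 = +1.
(a,b)_19: α=1, u≡7; β=1, v≡16 (mod 19); (7|19)=+1, (16|19)=+1; sign (−1)^1·+1^1·+1^1 = -1.
(a,b)_∞: sgn(1389866093)=+, sgn(-13243)=−, so +1.
(a,b)_41: α=1, u≡32; β=1, v≡1 (mod 41); (32|41)=+1, (1|41)=+1; sign (−1)^0·+1^1·+1^1 = +1.
(1389866093, -13243 / ℚ) ramifies at {17, 19, 29, 47}: a division algebra.

[17, 19, 29, 47]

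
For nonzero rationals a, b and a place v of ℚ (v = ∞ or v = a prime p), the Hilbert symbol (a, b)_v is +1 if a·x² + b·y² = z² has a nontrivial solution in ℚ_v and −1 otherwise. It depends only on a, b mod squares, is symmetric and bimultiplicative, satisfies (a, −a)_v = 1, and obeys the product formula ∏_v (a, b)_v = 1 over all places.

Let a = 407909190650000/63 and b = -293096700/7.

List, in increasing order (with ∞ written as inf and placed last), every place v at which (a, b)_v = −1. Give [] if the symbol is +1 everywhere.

(a, b) ≡ (455, -13489) mod (ℚ^×)²; places V = {2, 3, 5, 7, 13, 41, 47, ∞}.
(a,b)_∞: sgn(455)=+, sgn(-13489)=−, so +1.
(a,b)_7: α=-1, u≡2; β=-1, v≡6 (mod 7); (2|7)=+1, (6|7)=-1; sign (−1)^1·+1^-1·-1^-1 = +1.
(a,b)_41: α=2, u≡1; β=1, v≡32 (mod 41); (1|41)=+1, (32|41)=+1; sign (−1)^0·+1^1·+1^2 = +1.
(a,b)_13: α=3, u≡4; β=2, v≡8 (mod 13); (4|13)=+1, (8|13)=-1; sign (−1)^0·+1^2·-1^3 = -1.
(a,b)_2: α=4, β=2; u≡7, v≡7 (mod 8); ε(u)ε(v)=1·1, αω(v)=4·0, βω(u)=2·0; sum ≡ 1  ⇒  -1.
(a,b)_47: α=2, u≡28; β=1, v≡27 (mod 47); (28|47)=+1, (27|47)=+1; sign (−1)^0·+1^1·+1^2 = +1.
(a,b)_3: α=-2, u≡2; β=2, v≡2 (mod 3); (2|3)=-1, (2|3)=-1; sign (−1)^0·-1^2·-1^-2 = +1.
(a,b)_5: α=5, u≡1; β=2, v≡1 (mod 5); (1|5)=+1, (1|5)=+1; sign (−1)^0·+1^2·+1^5 = +1.
|Ram(455, -13489)| = 2, even; anisotropic at {2, 13}.

[2, 13]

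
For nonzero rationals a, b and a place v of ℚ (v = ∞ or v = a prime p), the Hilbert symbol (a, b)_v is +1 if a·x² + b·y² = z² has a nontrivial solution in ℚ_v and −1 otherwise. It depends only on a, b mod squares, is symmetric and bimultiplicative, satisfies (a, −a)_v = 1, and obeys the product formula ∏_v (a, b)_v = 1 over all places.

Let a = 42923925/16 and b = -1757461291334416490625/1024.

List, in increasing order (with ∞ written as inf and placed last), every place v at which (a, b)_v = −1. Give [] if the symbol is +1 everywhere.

[5, 47]

Mod squares: a ≡ 21197, b ≡ -105985. Check v ∈ {∞, 2, 3, 5, 11, 41, 47}.
v=3: a=3^4·(≡2), b=3^10·(≡2) mod 3; (2|3)=-1, (2|3)=-1; (−1)^{4·10·1}·(-1)^10·(-1)^4 = +1.
v=2: v_2(a)=-4, v_2(b)=-10; units ≡ 5, 7 (mod 8); ε·ε+αω+βω = 0·1+-4·0+-10·1 ≡ 0  ⇒  (a,b)_2 = +1.
v=∞: 21197 > 0 and -105985 < 0  ⇒  (a,b)_∞ = +1.
v=11: a=11^1·(≡7), b=11^3·(≡3) mod 11; (7|11)=-1, (3|11)=+1; (−1)^{1·3·5}·(-1)^3·(+1)^1 = +1.
v=41: a=41^1·(≡25), b=41^3·(≡37) mod 41; (25|41)=+1, (37|41)=+1; (−1)^{1·3·20}·(+1)^3·(+1)^1 = +1.
v=5: a=5^2·(≡2), b=5^5·(≡2) mod 5; (2|5)=-1, (2|5)=-1; (−1)^{2·5·2}·(-1)^5·(-1)^2 = -1.
v=47: a=47^1·(≡7), b=47^3·(≡28) mod 47; (7|47)=+1, (28|47)=+1; (−1)^{1·3·23}·(+1)^3·(+1)^1 = -1.
|Ram(21197, -105985)| = 2, even; anisotropic at {5, 47}.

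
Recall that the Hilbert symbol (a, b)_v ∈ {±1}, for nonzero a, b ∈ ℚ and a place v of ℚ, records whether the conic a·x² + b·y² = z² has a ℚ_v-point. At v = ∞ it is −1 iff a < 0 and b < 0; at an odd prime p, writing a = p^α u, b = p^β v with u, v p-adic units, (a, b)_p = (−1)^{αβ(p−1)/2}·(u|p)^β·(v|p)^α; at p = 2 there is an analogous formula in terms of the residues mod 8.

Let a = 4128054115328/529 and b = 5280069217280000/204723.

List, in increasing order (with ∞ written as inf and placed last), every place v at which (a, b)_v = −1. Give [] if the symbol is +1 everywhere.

[11, 37]

Mod squares: a ≡ 23853863, b ≡ 4337066. Check v ∈ {∞, 2, 3, 5, 11, 13, 23, 29, 37, 43, 47}.
v=13: a=13^2·(≡2), b=13^2·(≡7) mod 13; (2|13)=-1, (7|13)=-1; (−1)^{2·2·6}·(-1)^2·(-1)^2 = +1.
v=37: a=37^1·(≡7), b=37^1·(≡23) mod 37; (7|37)=+1, (23|37)=-1; (−1)^{1·1·18}·(+1)^1·(-1)^1 = -1.
v=2: v_2(a)=10, v_2(b)=13; units ≡ 7, 5 (mod 8); ε·ε+αω+βω = 1·0+10·1+13·0 ≡ 0  ⇒  (a,b)_2 = +1.
v=5: a=5^0·(≡2), b=5^4·(≡1) mod 5; (2|5)=-1, (1|5)=+1; (−1)^{0·4·2}·(-1)^4·(+1)^0 = +1.
v=∞: 23853863 > 0 and 4337066 > 0  ⇒  (a,b)_∞ = +1.
v=43: a=43^1·(≡36), b=43^-1·(≡12) mod 43; (36|43)=+1, (12|43)=-1; (−1)^{1·-1·21}·(+1)^-1·(-1)^1 = +1.
v=3: a=3^0·(≡2), b=3^-2·(≡2) mod 3; (2|3)=-1, (2|3)=-1; (−1)^{0·-2·1}·(-1)^-2·(-1)^0 = +1.
v=47: a=47^1·(≡43), b=47^1·(≡18) mod 47; (43|47)=-1, (18|47)=+1; (−1)^{1·1·23}·(-1)^1·(+1)^1 = +1.
v=11: a=11^1·(≡5), b=11^2·(≡7) mod 11; (5|11)=+1, (7|11)=-1; (−1)^{1·2·5}·(+1)^2·(-1)^1 = -1.
v=29: a=29^1·(≡4), b=29^1·(≡22) mod 29; (4|29)=+1, (22|29)=+1; (−1)^{1·1·14}·(+1)^1·(+1)^1 = +1.
v=23: a=23^-2·(≡21), b=23^-2·(≡18) mod 23; (21|23)=-1, (18|23)=+1; (−1)^{-2·-2·11}·(-1)^-2·(+1)^-2 = +1.
(23853863, 4337066 / ℚ) ramifies at {11, 37}: a division algebra.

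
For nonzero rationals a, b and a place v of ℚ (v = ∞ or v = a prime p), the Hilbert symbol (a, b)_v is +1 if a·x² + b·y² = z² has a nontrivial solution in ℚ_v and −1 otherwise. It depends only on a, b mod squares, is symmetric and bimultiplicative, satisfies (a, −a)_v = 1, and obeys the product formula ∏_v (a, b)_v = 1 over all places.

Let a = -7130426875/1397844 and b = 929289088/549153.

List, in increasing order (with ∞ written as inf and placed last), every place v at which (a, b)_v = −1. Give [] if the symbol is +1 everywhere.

[3, 11]

(a, b) ≡ (-3927, 7854) mod (ℚ^×)²; places V = {2, 3, 5, 7, 11, 13, 17, 19, 43, ∞}.
(a,b)_13: α=2, u≡9; β=2, v≡11 (mod 13); (9|13)=+1, (11|13)=-1; sign (−1)^0·+1^2·-1^2 = +1.
(a,b)_17: α=1, u≡14; β=1, v≡10 (mod 17); (14|17)=-1, (10|17)=-1; sign (−1)^0·-1^1·-1^1 = +1.
(a,b)_43: α=-2, u≡33; β=-2, v≡20 (mod 43); (33|43)=-1, (20|43)=-1; sign (−1)^0·-1^-2·-1^-2 = +1.
(a,b)_3: α=-3, u≡2; β=-3, v≡2 (mod 3); (2|3)=-1, (2|3)=-1; sign (−1)^1·-1^-3·-1^-3 = -1.
(a,b)_19: α=2, u≡9; β=2, v≡16 (mod 19); (9|19)=+1, (16|19)=+1; sign (−1)^0·+1^2·+1^2 = +1.
(a,b)_7: α=-1, u≡3; β=1, v≡1 (mod 7); (3|7)=-1, (1|7)=+1; sign (−1)^1·-1^1·+1^-1 = +1.
(a,b)_11: α=1, u≡10; β=-1, v≡7 (mod 11); (10|11)=-1, (7|11)=-1; sign (−1)^1·-1^-1·-1^1 = -1.
(a,b)_5: α=4, u≡3; β=0, v≡1 (mod 5); (3|5)=-1, (1|5)=+1; sign (−1)^0·-1^0·+1^4 = +1.
(a,b)_∞: sgn(-3927)=−, sgn(7854)=+, so +1.
(a,b)_2: α=-2, β=7; u≡1, v≡7 (mod 8); ε(u)ε(v)=0·1, αω(v)=-2·0, βω(u)=7·0; sum ≡ 0  ⇒  +1.
|Ram(-3927, 7854)| = 2, even; anisotropic at {3, 11}.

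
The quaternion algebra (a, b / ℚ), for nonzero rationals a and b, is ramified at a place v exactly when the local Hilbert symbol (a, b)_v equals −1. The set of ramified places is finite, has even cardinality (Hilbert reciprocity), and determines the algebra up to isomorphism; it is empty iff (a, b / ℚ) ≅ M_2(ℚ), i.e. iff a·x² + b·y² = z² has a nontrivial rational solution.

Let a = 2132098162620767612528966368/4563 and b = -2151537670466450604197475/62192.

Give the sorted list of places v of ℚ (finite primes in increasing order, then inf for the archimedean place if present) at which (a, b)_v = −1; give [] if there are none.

[2, 17, 29, 43]

(a, b) ≡ (48817184394, -32637) mod (ℚ^×)²; places V = {2, 3, 5, 7, 11, 13, 17, 19, 23, 29, 37, 41, 43, ∞}.
(a,b)_∞: sgn(48817184394)=+, sgn(-32637)=−, so +1.
(a,b)_2: α=5, β=-4; u≡5, v≡3 (mod 8); ε(u)ε(v)=0·1, αω(v)=5·1, βω(u)=-4·1; sum ≡ 1  ⇒  -1.
(a,b)_19: α=0, u≡2; β=2, v≡11 (mod 19); (2|19)=-1, (11|19)=+1; sign (−1)^0·-1^2·+1^0 = +1.
(a,b)_23: α=1, u≡4; β=-1, v≡22 (mod 23); (4|23)=+1, (22|23)=-1; sign (−1)^1·+1^-1·-1^1 = +1.
(a,b)_13: α=-2, u≡10; β=-2, v≡2 (mod 13); (10|13)=+1, (2|13)=-1; sign (−1)^0·+1^-2·-1^-2 = +1.
(a,b)_5: α=0, u≡1; β=2, v≡3 (mod 5); (1|5)=+1, (3|5)=-1; sign (−1)^0·+1^2·-1^0 = +1.
(a,b)_17: α=3, u≡8; β=0, v≡7 (mod 17); (8|17)=+1, (7|17)=-1; sign (−1)^0·+1^0·-1^3 = -1.
(a,b)_3: α=-3, u≡1; β=1, v≡2 (mod 3); (1|3)=+1, (2|3)=-1; sign (−1)^1·+1^1·-1^-3 = +1.
(a,b)_43: α=1, u≡41; β=1, v≡23 (mod 43); (41|43)=+1, (23|43)=+1; sign (−1)^1·+1^1·+1^1 = -1.
(a,b)_37: α=3, u≡17; β=2, v≡28 (mod 37); (17|37)=-1, (28|37)=+1; sign (−1)^0·-1^2·+1^3 = +1.
(a,b)_7: α=0, u≡5; β=2, v≡4 (mod 7); (5|7)=-1, (4|7)=+1; sign (−1)^0·-1^2·+1^0 = +1.
(a,b)_41: α=3, u≡23; β=2, v≡33 (mod 41); (23|41)=+1, (33|41)=+1; sign (−1)^0·+1^2·+1^3 = +1.
(a,b)_29: α=3, u≡19; β=2, v≡2 (mod 29); (19|29)=-1, (2|29)=-1; sign (−1)^0·-1^2·-1^3 = -1.
(a,b)_11: α=5, u≡7; β=7, v≡5 (mod 11); (7|11)=-1, (5|11)=+1; sign (−1)^1·-1^7·+1^5 = +1.
(48817184394, -32637 / ℚ) ramifies at {2, 17, 29, 43}: a division algebra.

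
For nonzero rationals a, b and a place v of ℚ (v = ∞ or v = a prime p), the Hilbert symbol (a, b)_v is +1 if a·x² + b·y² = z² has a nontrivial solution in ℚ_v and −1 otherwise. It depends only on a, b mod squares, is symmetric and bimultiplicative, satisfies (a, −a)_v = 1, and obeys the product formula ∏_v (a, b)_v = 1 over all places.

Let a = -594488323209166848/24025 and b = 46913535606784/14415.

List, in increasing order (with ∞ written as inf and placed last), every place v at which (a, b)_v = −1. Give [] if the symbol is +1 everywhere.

Mod squares: a ≡ -7, b ≡ 2310. Check v ∈ {∞, 2, 3, 5, 7, 11, 31}.
v=5: a=5^-2·(≡2), b=5^-1·(≡3) mod 5; (2|5)=-1, (3|5)=-1; (−1)^{-2·-1·2}·(-1)^-1·(-1)^-2 = -1.
v=31: a=31^-2·(≡13), b=31^-2·(≡9) mod 31; (13|31)=-1, (9|31)=+1; (−1)^{-2·-2·15}·(-1)^-2·(+1)^-2 = +1.
v=11: a=11^4·(≡5), b=11^3·(≡4) mod 11; (5|11)=+1, (4|11)=+1; (−1)^{4·3·5}·(+1)^3·(+1)^4 = +1.
v=2: v_2(a)=28, v_2(b)=21; units ≡ 1, 3 (mod 8); ε·ε+αω+βω = 0·1+28·1+21·0 ≡ 0  ⇒  (a,b)_2 = +1.
v=3: a=3^2·(≡2), b=3^-1·(≡2) mod 3; (2|3)=-1, (2|3)=-1; (−1)^{2·-1·1}·(-1)^-1·(-1)^2 = -1.
v=∞: -7 < 0 and 2310 > 0  ⇒  (a,b)_∞ = +1.
v=7: a=7^5·(≡5), b=7^5·(≡4) mod 7; (5|7)=-1, (4|7)=+1; (−1)^{5·5·3}·(-1)^5·(+1)^5 = +1.
(-7, 2310 / ℚ) ramifies at {3, 5}: a division algebra.

[3, 5]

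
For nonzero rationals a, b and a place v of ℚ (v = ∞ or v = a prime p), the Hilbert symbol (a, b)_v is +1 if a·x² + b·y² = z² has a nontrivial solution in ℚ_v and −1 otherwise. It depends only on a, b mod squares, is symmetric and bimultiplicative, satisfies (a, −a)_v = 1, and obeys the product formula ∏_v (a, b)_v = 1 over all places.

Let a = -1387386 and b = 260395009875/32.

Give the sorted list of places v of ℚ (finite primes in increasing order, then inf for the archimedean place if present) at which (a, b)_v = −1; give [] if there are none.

Mod squares: a ≡ -26, b ≡ 2310. Check v ∈ {∞, 2, 3, 5, 7, 11, 13}.
v=7: a=7^2·(≡1), b=7^3·(≡2) mod 7; (1|7)=+1, (2|7)=+1; (−1)^{2·3·3}·(+1)^3·(+1)^2 = +1.
v=2: v_2(a)=1, v_2(b)=-5; units ≡ 3, 3 (mod 8); ε·ε+αω+βω = 1·1+1·1+-5·1 ≡ 1  ⇒  (a,b)_2 = -1.
v=∞: -26 < 0 and 2310 > 0  ⇒  (a,b)_∞ = +1.
v=11: a=11^2·(≡7), b=11^3·(≡5) mod 11; (7|11)=-1, (5|11)=+1; (−1)^{2·3·5}·(-1)^3·(+1)^2 = -1.
v=5: a=5^0·(≡4), b=5^3·(≡2) mod 5; (4|5)=+1, (2|5)=-1; (−1)^{0·3·2}·(+1)^3·(-1)^0 = +1.
v=3: a=3^2·(≡1), b=3^3·(≡2) mod 3; (1|3)=+1, (2|3)=-1; (−1)^{2·3·1}·(+1)^3·(-1)^2 = +1.
v=13: a=13^1·(≡8), b=13^2·(≡3) mod 13; (8|13)=-1, (3|13)=+1; (−1)^{1·2·6}·(-1)^2·(+1)^1 = +1.
|Ram(-26, 2310)| = 2, even; anisotropic at {2, 11}.

[2, 11]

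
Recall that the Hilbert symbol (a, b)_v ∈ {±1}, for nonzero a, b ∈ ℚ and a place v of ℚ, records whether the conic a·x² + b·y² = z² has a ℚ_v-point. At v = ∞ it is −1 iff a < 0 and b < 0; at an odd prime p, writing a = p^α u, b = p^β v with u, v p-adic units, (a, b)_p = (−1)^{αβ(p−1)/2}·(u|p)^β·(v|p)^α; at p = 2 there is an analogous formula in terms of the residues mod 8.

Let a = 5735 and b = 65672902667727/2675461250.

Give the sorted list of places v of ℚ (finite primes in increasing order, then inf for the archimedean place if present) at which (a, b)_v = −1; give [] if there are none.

(a, b) ≡ (5735, 43214) mod (ℚ^×)²; places V = {2, 3, 5, 7, 11, 17, 19, 23, 31, 37, 41, 47, ∞}.
(a,b)_47: α=0, u≡1; β=2, v≡2 (mod 47); (1|47)=+1, (2|47)=+1; sign (−1)^0·+1^2·+1^0 = +1.
(a,b)_17: α=0, u≡6; β=3, v≡8 (mod 17); (6|17)=-1, (8|17)=+1; sign (−1)^0·-1^3·+1^0 = -1.
(a,b)_3: α=0, u≡2; β=2, v≡2 (mod 3); (2|3)=-1, (2|3)=-1; sign (−1)^0·-1^2·-1^0 = +1.
(a,b)_11: α=0, u≡4; β=-2, v≡2 (mod 11); (4|11)=+1, (2|11)=-1; sign (−1)^0·+1^-2·-1^0 = +1.
(a,b)_41: α=0, u≡36; β=1, v≡3 (mod 41); (36|41)=+1, (3|41)=-1; sign (−1)^0·+1^1·-1^0 = +1.
(a,b)_5: α=1, u≡2; β=-4, v≡4 (mod 5); (2|5)=-1, (4|5)=+1; sign (−1)^0·-1^-4·+1^1 = +1.
(a,b)_∞: sgn(5735)=+, sgn(43214)=+, so +1.
(a,b)_7: α=0, u≡2; β=-2, v≡3 (mod 7); (2|7)=+1, (3|7)=-1; sign (−1)^0·+1^-2·-1^0 = +1.
(a,b)_23: α=0, u≡8; β=2, v≡5 (mod 23); (8|23)=+1, (5|23)=-1; sign (−1)^0·+1^2·-1^0 = +1.
(a,b)_31: α=1, u≡30; β=1, v≡29 (mod 31); (30|31)=-1, (29|31)=-1; sign (−1)^1·-1^1·-1^1 = -1.
(a,b)_37: α=1, u≡7; β=0, v≡35 (mod 37); (7|37)=+1, (35|37)=-1; sign (−1)^0·+1^0·-1^1 = -1.
(a,b)_19: α=0, u≡16; β=-2, v≡8 (mod 19); (16|19)=+1, (8|19)=-1; sign (−1)^0·+1^-2·-1^0 = +1.
(a,b)_2: α=0, β=-1; u≡7, v≡7 (mod 8); ε(u)ε(v)=1·1, αω(v)=0·0, βω(u)=-1·0; sum ≡ 1  ⇒  -1.
(5735, 43214 / ℚ) ramifies at {2, 17, 31, 37}: a division algebra.

[2, 17, 31, 37]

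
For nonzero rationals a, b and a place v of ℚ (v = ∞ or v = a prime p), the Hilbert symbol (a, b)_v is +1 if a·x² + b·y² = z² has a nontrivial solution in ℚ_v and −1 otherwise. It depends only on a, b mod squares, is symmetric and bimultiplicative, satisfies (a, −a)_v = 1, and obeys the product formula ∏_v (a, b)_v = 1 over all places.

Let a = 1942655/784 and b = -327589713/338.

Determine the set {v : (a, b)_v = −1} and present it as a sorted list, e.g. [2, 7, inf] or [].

[2, 11, 29, 41]

(a, b) ≡ (95, -601634) mod (ℚ^×)²; places V = {2, 3, 5, 7, 11, 13, 19, 23, 29, 41, ∞}.
(a,b)_7: α=-2, u≡4; β=0, v≡2 (mod 7); (4|7)=+1, (2|7)=+1; sign (−1)^0·+1^0·+1^-2 = +1.
(a,b)_2: α=-4, β=-1; u≡7, v≡7 (mod 8); ε(u)ε(v)=1·1, αω(v)=-4·0, βω(u)=-1·0; sum ≡ 1  ⇒  -1.
(a,b)_5: α=1, u≡4; β=0, v≡4 (mod 5); (4|5)=+1, (4|5)=+1; sign (−1)^0·+1^0·+1^1 = +1.
(a,b)_3: α=0, u≡2; β=2, v≡1 (mod 3); (2|3)=-1, (1|3)=+1; sign (−1)^0·-1^2·+1^0 = +1.
(a,b)_11: α=2, u≡2; β=3, v≡3 (mod 11); (2|11)=-1, (3|11)=+1; sign (−1)^0·-1^3·+1^2 = -1.
(a,b)_41: α=0, u≡15; β=1, v≡21 (mod 41); (15|41)=-1, (21|41)=+1; sign (−1)^0·-1^1·+1^0 = -1.
(a,b)_19: α=1, u≡5; β=0, v≡4 (mod 19); (5|19)=+1, (4|19)=+1; sign (−1)^0·+1^0·+1^1 = +1.
(a,b)_13: α=2, u≡4; β=-2, v≡2 (mod 13); (4|13)=+1, (2|13)=-1; sign (−1)^0·+1^-2·-1^2 = +1.
(a,b)_23: α=0, u≡3; β=1, v≡4 (mod 23); (3|23)=+1, (4|23)=+1; sign (−1)^0·+1^1·+1^0 = +1.
(a,b)_29: α=0, u≡3; β=1, v≡3 (mod 29); (3|29)=-1, (3|29)=-1; sign (−1)^0·-1^1·-1^0 = -1.
(a,b)_∞: sgn(95)=+, sgn(-601634)=−, so +1.
|Ram(95, -601634)| = 4, even; anisotropic at {2, 11, 29, 41}.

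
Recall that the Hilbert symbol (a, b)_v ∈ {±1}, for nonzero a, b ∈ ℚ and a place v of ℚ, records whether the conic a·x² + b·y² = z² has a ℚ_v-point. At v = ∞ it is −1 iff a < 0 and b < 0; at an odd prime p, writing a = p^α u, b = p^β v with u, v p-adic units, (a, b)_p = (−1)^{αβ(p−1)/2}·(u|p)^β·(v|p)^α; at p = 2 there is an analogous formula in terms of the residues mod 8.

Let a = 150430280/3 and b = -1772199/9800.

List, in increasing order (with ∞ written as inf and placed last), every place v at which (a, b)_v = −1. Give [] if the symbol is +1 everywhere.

(a, b) ≡ (2310, -4862) mod (ℚ^×)²; places V = {2, 3, 5, 7, 11, 13, 17, ∞}.
(a,b)_13: α=2, u≡12; β=1, v≡9 (mod 13); (12|13)=+1, (9|13)=+1; sign (−1)^0·+1^1·+1^2 = +1.
(a,b)_2: α=3, β=-3; u≡3, v≡1 (mod 8); ε(u)ε(v)=1·0, αω(v)=3·0, βω(u)=-3·1; sum ≡ 1  ⇒  -1.
(a,b)_3: α=-1, u≡2; β=6, v≡1 (mod 3); (2|3)=-1, (1|3)=+1; sign (−1)^0·-1^6·+1^-1 = +1.
(a,b)_∞: sgn(2310)=+, sgn(-4862)=−, so +1.
(a,b)_11: α=1, u≡9; β=1, v≡3 (mod 11); (9|11)=+1, (3|11)=+1; sign (−1)^1·+1^1·+1^1 = -1.
(a,b)_7: α=1, u≡4; β=-2, v≡3 (mod 7); (4|7)=+1, (3|7)=-1; sign (−1)^0·+1^-2·-1^1 = -1.
(a,b)_5: α=1, u≡2; β=-2, v≡3 (mod 5); (2|5)=-1, (3|5)=-1; sign (−1)^0·-1^-2·-1^1 = -1.
(a,b)_17: α=2, u≡16; β=1, v≡6 (mod 17); (16|17)=+1, (6|17)=-1; sign (−1)^0·+1^1·-1^2 = +1.
(2310, -4862 / ℚ) ramifies at {2, 5, 7, 11}: a division algebra.

[2, 5, 7, 11]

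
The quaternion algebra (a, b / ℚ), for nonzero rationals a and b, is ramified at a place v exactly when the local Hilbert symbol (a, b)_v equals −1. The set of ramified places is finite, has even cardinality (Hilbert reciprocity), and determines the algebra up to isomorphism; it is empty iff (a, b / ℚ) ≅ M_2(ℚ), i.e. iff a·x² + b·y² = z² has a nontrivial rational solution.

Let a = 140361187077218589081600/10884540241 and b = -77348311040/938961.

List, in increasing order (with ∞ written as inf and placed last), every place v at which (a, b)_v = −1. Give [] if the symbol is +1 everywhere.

[2, 7]

Mod squares: a ≡ 6006, b ≡ -65. Check v ∈ {∞, 2, 3, 5, 7, 11, 13, 17, 19}.
v=∞: 6006 > 0 and -65 < 0  ⇒  (a,b)_∞ = +1.
v=3: a=3^1·(≡1), b=3^-2·(≡1) mod 3; (1|3)=+1, (1|3)=+1; (−1)^{1·-2·1}·(+1)^-2·(+1)^1 = +1.
v=17: a=17^-4·(≡10), b=17^-2·(≡5) mod 17; (10|17)=-1, (5|17)=-1; (−1)^{-4·-2·8}·(-1)^-2·(-1)^-4 = +1.
v=7: a=7^9·(≡2), b=7^4·(≡5) mod 7; (2|7)=+1, (5|7)=-1; (−1)^{9·4·3}·(+1)^4·(-1)^9 = -1.
v=13: a=13^3·(≡2), b=13^1·(≡8) mod 13; (2|13)=-1, (8|13)=-1; (−1)^{3·1·6}·(-1)^1·(-1)^3 = +1.
v=2: v_2(a)=17, v_2(b)=12; units ≡ 3, 7 (mod 8); ε·ε+αω+βω = 1·1+17·0+12·1 ≡ 1  ⇒  (a,b)_2 = -1.
v=5: a=5^2·(≡4), b=5^1·(≡2) mod 5; (4|5)=+1, (2|5)=-1; (−1)^{2·1·2}·(+1)^1·(-1)^2 = +1.
v=19: a=19^-4·(≡14), b=19^-2·(≡9) mod 19; (14|19)=-1, (9|19)=+1; (−1)^{-4·-2·9}·(-1)^-2·(+1)^-4 = +1.
v=11: a=11^5·(≡2), b=11^2·(≡1) mod 11; (2|11)=-1, (1|11)=+1; (−1)^{5·2·5}·(-1)^2·(+1)^5 = +1.
(6006, -65 / ℚ) ramifies at {2, 7}: a division algebra.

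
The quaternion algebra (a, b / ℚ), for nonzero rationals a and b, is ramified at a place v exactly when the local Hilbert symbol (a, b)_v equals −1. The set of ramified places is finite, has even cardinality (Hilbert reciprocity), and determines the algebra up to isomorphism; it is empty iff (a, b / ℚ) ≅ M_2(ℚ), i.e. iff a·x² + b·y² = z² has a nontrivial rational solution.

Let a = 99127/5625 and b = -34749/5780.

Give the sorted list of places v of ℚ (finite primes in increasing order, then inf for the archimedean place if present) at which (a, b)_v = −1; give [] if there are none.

[2, 5, 11, 13]

(a, b) ≡ (7, -2145) mod (ℚ^×)²; places V = {2, 3, 5, 7, 11, 13, 17, ∞}.
(a,b)_5: α=-4, u≡3; β=-1, v≡1 (mod 5); (3|5)=-1, (1|5)=+1; sign (−1)^0·-1^-1·+1^-4 = -1.
(a,b)_∞: sgn(7)=+, sgn(-2145)=−, so +1.
(a,b)_17: α=2, u≡7; β=-2, v≡11 (mod 17); (7|17)=-1, (11|17)=-1; sign (−1)^0·-1^-2·-1^2 = +1.
(a,b)_7: α=3, u≡4; β=0, v≡4 (mod 7); (4|7)=+1, (4|7)=+1; sign (−1)^0·+1^0·+1^3 = +1.
(a,b)_11: α=0, u≡7; β=1, v≡4 (mod 11); (7|11)=-1, (4|11)=+1; sign (−1)^0·-1^1·+1^0 = -1.
(a,b)_13: α=0, u≡6; β=1, v≡12 (mod 13); (6|13)=-1, (12|13)=+1; sign (−1)^0·-1^1·+1^0 = -1.
(a,b)_2: α=0, β=-2; u≡7, v≡7 (mod 8); ε(u)ε(v)=1·1, αω(v)=0·0, βω(u)=-2·0; sum ≡ 1  ⇒  -1.
(a,b)_3: α=-2, u≡1; β=5, v≡2 (mod 3); (1|3)=+1, (2|3)=-1; sign (−1)^0·+1^5·-1^-2 = +1.
|Ram(7, -2145)| = 4, even; anisotropic at {2, 5, 11, 13}.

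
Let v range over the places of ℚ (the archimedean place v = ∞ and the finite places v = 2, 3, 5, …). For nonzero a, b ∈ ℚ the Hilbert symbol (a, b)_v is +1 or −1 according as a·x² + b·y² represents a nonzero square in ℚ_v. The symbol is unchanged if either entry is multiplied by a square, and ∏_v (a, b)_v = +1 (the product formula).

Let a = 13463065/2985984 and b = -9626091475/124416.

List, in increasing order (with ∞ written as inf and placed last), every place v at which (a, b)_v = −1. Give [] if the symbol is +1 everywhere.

[7, 13]

Mod squares: a ≡ 385, b ≡ -546. Check v ∈ {∞, 2, 3, 5, 7, 11, 13, 17}.
v=17: a=17^2·(≡11), b=17^2·(≡8) mod 17; (11|17)=-1, (8|17)=+1; (−1)^{2·2·8}·(-1)^2·(+1)^2 = +1.
v=3: a=3^-6·(≡1), b=3^-5·(≡1) mod 3; (1|3)=+1, (1|3)=+1; (−1)^{-6·-5·1}·(+1)^-5·(+1)^-6 = +1.
v=∞: 385 > 0 and -546 < 0  ⇒  (a,b)_∞ = +1.
v=2: v_2(a)=-12, v_2(b)=-9; units ≡ 1, 7 (mod 8); ε·ε+αω+βω = 0·1+-12·0+-9·0 ≡ 0  ⇒  (a,b)_2 = +1.
v=5: a=5^1·(≡2), b=5^2·(≡1) mod 5; (2|5)=-1, (1|5)=+1; (−1)^{1·2·2}·(-1)^2·(+1)^1 = +1.
v=7: a=7^1·(≡3), b=7^1·(≡5) mod 7; (3|7)=-1, (5|7)=-1; (−1)^{1·1·3}·(-1)^1·(-1)^1 = -1.
v=11: a=11^3·(≡6), b=11^4·(≡1) mod 11; (6|11)=-1, (1|11)=+1; (−1)^{3·4·5}·(-1)^4·(+1)^3 = +1.
v=13: a=13^0·(≡5), b=13^1·(≡4) mod 13; (5|13)=-1, (4|13)=+1; (−1)^{0·1·6}·(-1)^1·(+1)^0 = -1.
(385, -546 / ℚ) ramifies at {7, 13}: a division algebra.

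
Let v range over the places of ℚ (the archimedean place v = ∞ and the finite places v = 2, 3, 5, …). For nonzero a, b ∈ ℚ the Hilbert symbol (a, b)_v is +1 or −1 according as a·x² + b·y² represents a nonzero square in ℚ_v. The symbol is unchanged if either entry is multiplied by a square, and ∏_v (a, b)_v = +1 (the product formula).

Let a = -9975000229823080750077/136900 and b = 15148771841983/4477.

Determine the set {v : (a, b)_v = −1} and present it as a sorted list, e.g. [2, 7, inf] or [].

Mod squares: a ≡ -13, b ≡ 31789771. Check v ∈ {∞, 2, 3, 5, 11, 13, 17, 19, 29, 37, 41, 43, 53}.
v=11: a=11^0·(≡9), b=11^-2·(≡8) mod 11; (9|11)=+1, (8|11)=-1; (−1)^{0·-2·5}·(+1)^-2·(-1)^0 = +1.
v=5: a=5^-2·(≡3), b=5^0·(≡4) mod 5; (3|5)=-1, (4|5)=+1; (−1)^{-2·0·2}·(-1)^0·(+1)^-2 = +1.
v=2: v_2(a)=-2, v_2(b)=0; units ≡ 3, 3 (mod 8); ε·ε+αω+βω = 1·1+-2·1+0·1 ≡ 1  ⇒  (a,b)_2 = -1.
v=13: a=13^5·(≡12), b=13^3·(≡7) mod 13; (12|13)=+1, (7|13)=-1; (−1)^{5·3·6}·(+1)^3·(-1)^5 = -1.
v=17: a=17^4·(≡13), b=17^2·(≡15) mod 17; (13|17)=+1, (15|17)=+1; (−1)^{4·2·8}·(+1)^2·(+1)^4 = +1.
v=41: a=41^2·(≡38), b=41^0·(≡7) mod 41; (38|41)=-1, (7|41)=-1; (−1)^{2·0·20}·(-1)^0·(-1)^2 = +1.
v=43: a=43^0·(≡8), b=43^1·(≡15) mod 43; (8|43)=-1, (15|43)=+1; (−1)^{0·1·21}·(-1)^1·(+1)^0 = -1.
v=3: a=3^4·(≡2), b=3^0·(≡1) mod 3; (2|3)=-1, (1|3)=+1; (−1)^{4·0·1}·(-1)^0·(+1)^4 = +1.
v=19: a=19^0·(≡11), b=19^2·(≡17) mod 19; (11|19)=+1, (17|19)=+1; (−1)^{0·2·9}·(+1)^2·(+1)^0 = +1.
v=29: a=29^2·(≡13), b=29^1·(≡22) mod 29; (13|29)=+1, (22|29)=+1; (−1)^{2·1·14}·(+1)^1·(+1)^2 = +1.
v=53: a=53^2·(≡24), b=53^1·(≡36) mod 53; (24|53)=+1, (36|53)=+1; (−1)^{2·1·26}·(+1)^1·(+1)^2 = +1.
v=∞: -13 < 0 and 31789771 > 0  ⇒  (a,b)_∞ = +1.
v=37: a=37^-2·(≡22), b=37^-1·(≡2) mod 37; (22|37)=-1, (2|37)=-1; (−1)^{-2·-1·18}·(-1)^-1·(-1)^-2 = -1.
(-13, 31789771 / ℚ) ramifies at {2, 13, 37, 43}: a division algebra.

[2, 13, 37, 43]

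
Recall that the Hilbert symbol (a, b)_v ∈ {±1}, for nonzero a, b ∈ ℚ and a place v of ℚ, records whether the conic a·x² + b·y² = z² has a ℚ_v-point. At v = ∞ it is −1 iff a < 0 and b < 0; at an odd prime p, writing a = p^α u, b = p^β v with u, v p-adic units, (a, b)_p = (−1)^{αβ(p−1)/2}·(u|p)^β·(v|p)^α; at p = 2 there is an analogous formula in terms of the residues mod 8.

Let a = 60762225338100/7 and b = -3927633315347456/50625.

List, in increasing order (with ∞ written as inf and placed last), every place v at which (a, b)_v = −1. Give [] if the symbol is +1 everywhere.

Mod squares: a ≡ 323323, b ≡ -81719. Check v ∈ {∞, 2, 3, 5, 7, 11, 13, 17, 19, 23, 31}.
v=2: v_2(a)=2, v_2(b)=10; units ≡ 3, 1 (mod 8); ε·ε+αω+βω = 1·0+2·0+10·1 ≡ 0  ⇒  (a,b)_2 = +1.
v=3: a=3^4·(≡1), b=3^-4·(≡1) mod 3; (1|3)=+1, (1|3)=+1; (−1)^{4·-4·1}·(+1)^-4·(+1)^4 = +1.
v=19: a=19^1·(≡8), b=19^1·(≡13) mod 19; (8|19)=-1, (13|19)=-1; (−1)^{1·1·9}·(-1)^1·(-1)^1 = -1.
v=5: a=5^2·(≡2), b=5^-4·(≡4) mod 5; (2|5)=-1, (4|5)=+1; (−1)^{2·-4·2}·(-1)^-4·(+1)^2 = +1.
v=7: a=7^-1·(≡6), b=7^0·(≡6) mod 7; (6|7)=-1, (6|7)=-1; (−1)^{-1·0·3}·(-1)^0·(-1)^-1 = -1.
v=∞: 323323 > 0 and -81719 < 0  ⇒  (a,b)_∞ = +1.
v=17: a=17^1·(≡9), b=17^3·(≡8) mod 17; (9|17)=+1, (8|17)=+1; (−1)^{1·3·8}·(+1)^3·(+1)^1 = +1.
v=11: a=11^1·(≡4), b=11^1·(≡2) mod 11; (4|11)=+1, (2|11)=-1; (−1)^{1·1·5}·(+1)^1·(-1)^1 = +1.
v=23: a=23^0·(≡4), b=23^1·(≡4) mod 23; (4|23)=+1, (4|23)=+1; (−1)^{0·1·11}·(+1)^1·(+1)^0 = +1.
v=31: a=31^2·(≡13), b=31^2·(≡7) mod 31; (13|31)=-1, (7|31)=+1; (−1)^{2·2·15}·(-1)^2·(+1)^2 = +1.
v=13: a=13^3·(≡5), b=13^2·(≡10) mod 13; (5|13)=-1, (10|13)=+1; (−1)^{3·2·6}·(-1)^2·(+1)^3 = +1.
(323323, -81719 / ℚ) ramifies at {7, 19}: a division algebra.

[7, 19]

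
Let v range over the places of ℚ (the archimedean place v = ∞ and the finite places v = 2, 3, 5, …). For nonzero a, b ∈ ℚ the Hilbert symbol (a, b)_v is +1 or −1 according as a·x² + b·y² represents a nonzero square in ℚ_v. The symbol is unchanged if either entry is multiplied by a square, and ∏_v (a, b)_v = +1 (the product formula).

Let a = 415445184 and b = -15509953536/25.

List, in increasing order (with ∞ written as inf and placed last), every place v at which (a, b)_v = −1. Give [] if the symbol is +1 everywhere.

(a, b) ≡ (721259, -309111) mod (ℚ^×)²; places V = {2, 3, 5, 7, 11, 17, 19, 29, ∞}.
(a,b)_2: α=6, β=10; u≡3, v≡1 (mod 8); ε(u)ε(v)=1·0, αω(v)=6·0, βω(u)=10·1; sum ≡ 0  ⇒  +1.
(a,b)_29: α=1, u≡15; β=1, v≡24 (mod 29); (15|29)=-1, (24|29)=+1; sign (−1)^0·-1^1·+1^1 = -1.
(a,b)_7: α=1, u≡1; β=2, v≡1 (mod 7); (1|7)=+1, (1|7)=+1; sign (−1)^0·+1^2·+1^1 = +1.
(a,b)_19: α=1, u≡13; β=1, v≡12 (mod 19); (13|19)=-1, (12|19)=-1; sign (−1)^1·-1^1·-1^1 = -1.
(a,b)_∞: sgn(721259)=+, sgn(-309111)=−, so +1.
(a,b)_17: α=1, u≡10; β=1, v≡10 (mod 17); (10|17)=-1, (10|17)=-1; sign (−1)^0·-1^1·-1^1 = +1.
(a,b)_3: α=2, u≡2; β=1, v≡1 (mod 3); (2|3)=-1, (1|3)=+1; sign (−1)^0·-1^1·+1^2 = -1.
(a,b)_11: α=1, u≡3; β=1, v≡3 (mod 11); (3|11)=+1, (3|11)=+1; sign (−1)^1·+1^1·+1^1 = -1.
(a,b)_5: α=0, u≡4; β=-2, v≡4 (mod 5); (4|5)=+1, (4|5)=+1; sign (−1)^0·+1^-2·+1^0 = +1.
|Ram(721259, -309111)| = 4, even; anisotropic at {3, 11, 19, 29}.

[3, 11, 19, 29]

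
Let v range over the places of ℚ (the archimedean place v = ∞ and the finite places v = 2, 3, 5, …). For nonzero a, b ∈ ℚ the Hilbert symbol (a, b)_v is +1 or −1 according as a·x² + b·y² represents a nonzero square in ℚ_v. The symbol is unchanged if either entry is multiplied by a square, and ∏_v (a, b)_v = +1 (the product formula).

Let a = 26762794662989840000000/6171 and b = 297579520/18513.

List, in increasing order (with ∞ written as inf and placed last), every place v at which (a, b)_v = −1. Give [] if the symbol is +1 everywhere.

Mod squares: a ≡ 9116385915, b ≡ 13685. Check v ∈ {∞, 2, 3, 5, 7, 11, 13, 17, 19, 23, 29, 31}.
v=13: a=13^1·(≡1), b=13^0·(≡4) mod 13; (1|13)=+1, (4|13)=+1; (−1)^{1·0·6}·(+1)^0·(+1)^1 = +1.
v=2: v_2(a)=10, v_2(b)=10; units ≡ 3, 5 (mod 8); ε·ε+αω+βω = 1·0+10·1+10·1 ≡ 0  ⇒  (a,b)_2 = +1.
v=17: a=17^-1·(≡9), b=17^-1·(≡11) mod 17; (9|17)=+1, (11|17)=-1; (−1)^{-1·-1·8}·(+1)^-1·(-1)^-1 = -1.
v=11: a=11^-2·(≡10), b=11^-2·(≡4) mod 11; (10|11)=-1, (4|11)=+1; (−1)^{-2·-2·5}·(-1)^-2·(+1)^-2 = +1.
v=23: a=23^3·(≡3), b=23^1·(≡21) mod 23; (3|23)=+1, (21|23)=-1; (−1)^{3·1·11}·(+1)^1·(-1)^3 = +1.
v=31: a=31^1·(≡24), b=31^0·(≡7) mod 31; (24|31)=-1, (7|31)=+1; (−1)^{1·0·15}·(-1)^0·(+1)^1 = +1.
v=5: a=5^7·(≡2), b=5^1·(≡3) mod 5; (2|5)=-1, (3|5)=-1; (−1)^{7·1·2}·(-1)^1·(-1)^7 = +1.
v=∞: 9116385915 > 0 and 13685 > 0  ⇒  (a,b)_∞ = +1.
v=19: a=19^3·(≡17), b=19^2·(≡17) mod 19; (17|19)=+1, (17|19)=+1; (−1)^{3·2·9}·(+1)^2·(+1)^3 = +1.
v=29: a=29^1·(≡6), b=29^0·(≡2) mod 29; (6|29)=+1, (2|29)=-1; (−1)^{1·0·14}·(+1)^0·(-1)^1 = -1.
v=7: a=7^3·(≡4), b=7^1·(≡2) mod 7; (4|7)=+1, (2|7)=+1; (−1)^{3·1·3}·(+1)^1·(+1)^3 = -1.
v=3: a=3^-1·(≡1), b=3^-2·(≡2) mod 3; (1|3)=+1, (2|3)=-1; (−1)^{-1·-2·1}·(+1)^-2·(-1)^-1 = -1.
|Ram(9116385915, 13685)| = 4, even; anisotropic at {3, 7, 17, 29}.

[3, 7, 17, 29]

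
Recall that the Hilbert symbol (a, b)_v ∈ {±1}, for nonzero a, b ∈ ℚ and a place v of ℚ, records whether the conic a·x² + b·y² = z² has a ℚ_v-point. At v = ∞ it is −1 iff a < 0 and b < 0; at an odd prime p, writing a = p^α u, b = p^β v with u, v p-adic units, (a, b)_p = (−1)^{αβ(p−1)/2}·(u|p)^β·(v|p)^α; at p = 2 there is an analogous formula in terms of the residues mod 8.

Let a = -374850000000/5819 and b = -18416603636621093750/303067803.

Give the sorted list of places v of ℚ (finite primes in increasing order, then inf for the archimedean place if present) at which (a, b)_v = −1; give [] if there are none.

[2, inf]

(a, b) ≡ (-374, -3570) mod (ℚ^×)²; places V = {2, 3, 5, 7, 11, 17, 19, 23, 47, ∞}.
(a,b)_19: α=0, u≡6; β=-2, v≡13 (mod 19); (6|19)=+1, (13|19)=-1; sign (−1)^0·+1^-2·-1^0 = +1.
(a,b)_7: α=2, u≡4; β=3, v≡2 (mod 7); (4|7)=+1, (2|7)=+1; sign (−1)^0·+1^3·+1^2 = +1.
(a,b)_∞: sgn(-374)=−, sgn(-3570)=−, so -1.
(a,b)_2: α=7, β=1; u≡5, v≡7 (mod 8); ε(u)ε(v)=0·1, αω(v)=7·0, βω(u)=1·1; sum ≡ 1  ⇒  -1.
(a,b)_3: α=2, u≡1; β=-1, v≡1 (mod 3); (1|3)=+1, (1|3)=+1; sign (−1)^0·+1^-1·+1^2 = +1.
(a,b)_17: α=1, u≡5; β=1, v≡14 (mod 17); (5|17)=-1, (14|17)=-1; sign (−1)^0·-1^1·-1^1 = +1.
(a,b)_11: α=-1, u≡8; β=4, v≡4 (mod 11); (8|11)=-1, (4|11)=+1; sign (−1)^0·-1^4·+1^-1 = +1.
(a,b)_23: α=-2, u≡21; β=-4, v≡18 (mod 23); (21|23)=-1, (18|23)=+1; sign (−1)^0·-1^-4·+1^-2 = +1.
(a,b)_5: α=8, u≡1; β=11, v≡4 (mod 5); (1|5)=+1, (4|5)=+1; sign (−1)^0·+1^11·+1^8 = +1.
(a,b)_47: α=0, u≡36; β=2, v≡17 (mod 47); (36|47)=+1, (17|47)=+1; sign (−1)^0·+1^2·+1^0 = +1.
Ram(-374, -3570) = {2, ∞}; no ℚ_2-point on the conic.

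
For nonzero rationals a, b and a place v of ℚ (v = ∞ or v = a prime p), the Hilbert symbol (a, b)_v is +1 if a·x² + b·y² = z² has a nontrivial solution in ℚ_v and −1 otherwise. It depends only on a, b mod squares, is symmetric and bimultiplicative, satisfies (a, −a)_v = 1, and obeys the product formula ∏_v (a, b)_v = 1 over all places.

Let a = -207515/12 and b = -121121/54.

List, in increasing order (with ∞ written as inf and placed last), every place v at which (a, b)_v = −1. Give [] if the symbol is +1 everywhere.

[7, inf]

(a, b) ≡ (-105, -6006) mod (ℚ^×)²; places V = {2, 3, 5, 7, 11, 13, ∞}.
(a,b)_7: α=3, u≡5; β=1, v≡3 (mod 7); (5|7)=-1, (3|7)=-1; sign (−1)^1·-1^1·-1^3 = -1.
(a,b)_3: α=-1, u≡1; β=-3, v≡2 (mod 3); (1|3)=+1, (2|3)=-1; sign (−1)^1·+1^-3·-1^-1 = +1.
(a,b)_2: α=-2, β=-1; u≡7, v≡5 (mod 8); ε(u)ε(v)=1·0, αω(v)=-2·1, βω(u)=-1·0; sum ≡ 0  ⇒  +1.
(a,b)_∞: sgn(-105)=−, sgn(-6006)=−, so -1.
(a,b)_13: α=0, u≡9; β=1, v≡2 (mod 13); (9|13)=+1, (2|13)=-1; sign (−1)^0·+1^1·-1^0 = +1.
(a,b)_11: α=2, u≡1; β=3, v≡3 (mod 11); (1|11)=+1, (3|11)=+1; sign (−1)^0·+1^3·+1^2 = +1.
(a,b)_5: α=1, u≡1; β=0, v≡1 (mod 5); (1|5)=+1, (1|5)=+1; sign (−1)^0·+1^0·+1^1 = +1.
(-105, -6006 / ℚ) ramifies at {7, ∞}: a division algebra.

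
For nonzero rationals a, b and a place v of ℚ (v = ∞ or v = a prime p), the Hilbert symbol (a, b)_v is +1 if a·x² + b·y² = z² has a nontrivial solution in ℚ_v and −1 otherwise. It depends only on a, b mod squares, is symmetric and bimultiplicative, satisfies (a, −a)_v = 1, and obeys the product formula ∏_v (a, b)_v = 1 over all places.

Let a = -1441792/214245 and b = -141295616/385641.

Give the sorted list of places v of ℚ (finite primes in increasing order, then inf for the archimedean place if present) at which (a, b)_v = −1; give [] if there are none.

Mod squares: a ≡ -110, b ≡ -11. Check v ∈ {∞, 2, 3, 5, 7, 11, 23}.
v=3: a=3^-4·(≡1), b=3^-6·(≡1) mod 3; (1|3)=+1, (1|3)=+1; (−1)^{-4·-6·1}·(+1)^-6·(+1)^-4 = +1.
v=2: v_2(a)=17, v_2(b)=18; units ≡ 1, 5 (mod 8); ε·ε+αω+βω = 0·0+17·1+18·0 ≡ 1  ⇒  (a,b)_2 = -1.
v=23: a=23^-2·(≡22), b=23^-2·(≡12) mod 23; (22|23)=-1, (12|23)=+1; (−1)^{-2·-2·11}·(-1)^-2·(+1)^-2 = +1.
v=11: a=11^1·(≡9), b=11^1·(≡6) mod 11; (9|11)=+1, (6|11)=-1; (−1)^{1·1·5}·(+1)^1·(-1)^1 = +1.
v=7: a=7^0·(≡4), b=7^2·(≡6) mod 7; (4|7)=+1, (6|7)=-1; (−1)^{0·2·3}·(+1)^2·(-1)^0 = +1.
v=∞: -110 < 0 and -11 < 0  ⇒  (a,b)_∞ = -1.
v=5: a=5^-1·(≡2), b=5^0·(≡4) mod 5; (2|5)=-1, (4|5)=+1; (−1)^{-1·0·2}·(-1)^0·(+1)^-1 = +1.
(-110, -11 / ℚ) ramifies at {2, ∞}: a division algebra.

[2, inf]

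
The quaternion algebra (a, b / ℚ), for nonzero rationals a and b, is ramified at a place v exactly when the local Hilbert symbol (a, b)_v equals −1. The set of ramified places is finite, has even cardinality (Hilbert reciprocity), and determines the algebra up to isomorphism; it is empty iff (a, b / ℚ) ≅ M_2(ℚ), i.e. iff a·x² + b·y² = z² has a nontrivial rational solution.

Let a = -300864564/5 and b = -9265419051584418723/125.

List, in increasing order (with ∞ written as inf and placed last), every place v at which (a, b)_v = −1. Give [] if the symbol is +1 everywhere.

(a, b) ≡ (-345345, -49335) mod (ℚ^×)²; places V = {2, 3, 5, 7, 11, 13, 23, ∞}.
(a,b)_13: α=1, u≡6; β=3, v≡4 (mod 13); (6|13)=-1, (4|13)=+1; sign (−1)^0·-1^3·+1^1 = -1.
(a,b)_2: α=2, β=0; u≡7, v≡1 (mod 8); ε(u)ε(v)=1·0, αω(v)=2·0, βω(u)=0·0; sum ≡ 0  ⇒  +1.
(a,b)_23: α=1, u≡18; β=3, v≡11 (mod 23); (18|23)=+1, (11|23)=-1; sign (−1)^1·+1^3·-1^1 = +1.
(a,b)_5: α=-1, u≡1; β=-3, v≡2 (mod 5); (1|5)=+1, (2|5)=-1; sign (−1)^0·+1^-3·-1^-1 = -1.
(a,b)_∞: sgn(-345345)=−, sgn(-49335)=−, so -1.
(a,b)_3: α=3, u≡1; β=1, v≡1 (mod 3); (1|3)=+1, (1|3)=+1; sign (−1)^1·+1^1·+1^3 = -1.
(a,b)_7: α=1, u≡4; β=2, v≡4 (mod 7); (4|7)=+1, (4|7)=+1; sign (−1)^0·+1^2·+1^1 = +1.
(a,b)_11: α=3, u≡10; β=9, v≡3 (mod 11); (10|11)=-1, (3|11)=+1; sign (−1)^1·-1^9·+1^3 = +1.
|Ram(-345345, -49335)| = 4, even; anisotropic at {3, 5, 13, ∞}.

[3, 5, 13, inf]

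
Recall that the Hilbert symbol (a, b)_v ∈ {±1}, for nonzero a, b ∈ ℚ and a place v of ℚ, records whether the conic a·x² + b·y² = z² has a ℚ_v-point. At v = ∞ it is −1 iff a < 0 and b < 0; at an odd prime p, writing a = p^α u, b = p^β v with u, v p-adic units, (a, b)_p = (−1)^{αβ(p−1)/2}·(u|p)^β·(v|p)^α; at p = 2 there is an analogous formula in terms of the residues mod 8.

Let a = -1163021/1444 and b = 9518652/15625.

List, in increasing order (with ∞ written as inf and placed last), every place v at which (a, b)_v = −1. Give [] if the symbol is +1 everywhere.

[2, 13, 17, 37]

Mod squares: a ≡ -629, b ≡ 143. Check v ∈ {∞, 2, 3, 5, 11, 13, 17, 19, 37, 43}.
v=3: a=3^0·(≡1), b=3^2·(≡2) mod 3; (1|3)=+1, (2|3)=-1; (−1)^{0·2·1}·(+1)^2·(-1)^0 = +1.
v=43: a=43^2·(≡23), b=43^2·(≡10) mod 43; (23|43)=+1, (10|43)=+1; (−1)^{2·2·21}·(+1)^2·(+1)^2 = +1.
v=37: a=37^1·(≡17), b=37^0·(≡13) mod 37; (17|37)=-1, (13|37)=-1; (−1)^{1·0·18}·(-1)^0·(-1)^1 = -1.
v=19: a=19^-2·(≡16), b=19^0·(≡10) mod 19; (16|19)=+1, (10|19)=-1; (−1)^{-2·0·9}·(+1)^0·(-1)^-2 = +1.
v=11: a=11^0·(≡3), b=11^1·(≡10) mod 11; (3|11)=+1, (10|11)=-1; (−1)^{0·1·5}·(+1)^1·(-1)^0 = +1.
v=17: a=17^1·(≡5), b=17^0·(≡6) mod 17; (5|17)=-1, (6|17)=-1; (−1)^{1·0·8}·(-1)^0·(-1)^1 = -1.
v=2: v_2(a)=-2, v_2(b)=2; units ≡ 3, 7 (mod 8); ε·ε+αω+βω = 1·1+-2·0+2·1 ≡ 1  ⇒  (a,b)_2 = -1.
v=5: a=5^0·(≡1), b=5^-6·(≡2) mod 5; (1|5)=+1, (2|5)=-1; (−1)^{0·-6·2}·(+1)^-6·(-1)^0 = +1.
v=13: a=13^0·(≡11), b=13^1·(≡8) mod 13; (11|13)=-1, (8|13)=-1; (−1)^{0·1·6}·(-1)^1·(-1)^0 = -1.
v=∞: -629 < 0 and 143 > 0  ⇒  (a,b)_∞ = +1.
Ram(-629, 143) = {2, 13, 17, 37}; no ℚ_2-point on the conic.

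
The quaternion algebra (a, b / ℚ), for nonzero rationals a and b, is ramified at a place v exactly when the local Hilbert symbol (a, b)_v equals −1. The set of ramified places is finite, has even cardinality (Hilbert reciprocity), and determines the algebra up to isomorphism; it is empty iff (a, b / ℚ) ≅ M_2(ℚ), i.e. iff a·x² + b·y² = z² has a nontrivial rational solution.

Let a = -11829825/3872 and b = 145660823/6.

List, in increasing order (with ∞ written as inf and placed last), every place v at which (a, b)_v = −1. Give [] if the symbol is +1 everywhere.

[2, 3, 7, 11, 37, 41]

Mod squares: a ≡ -2146, b ≡ 873964938. Check v ∈ {∞, 2, 3, 5, 7, 11, 29, 37, 41, 43}.
v=41: a=41^0·(≡38), b=41^1·(≡2) mod 41; (38|41)=-1, (2|41)=+1; (−1)^{0·1·20}·(-1)^1·(+1)^0 = -1.
v=37: a=37^1·(≡12), b=37^1·(≡15) mod 37; (12|37)=+1, (15|37)=-1; (−1)^{1·1·18}·(+1)^1·(-1)^1 = -1.
v=11: a=11^-2·(≡7), b=11^1·(≡10) mod 11; (7|11)=-1, (10|11)=-1; (−1)^{-2·1·5}·(-1)^1·(-1)^-2 = -1.
v=5: a=5^2·(≡1), b=5^0·(≡3) mod 5; (1|5)=+1, (3|5)=-1; (−1)^{2·0·2}·(+1)^0·(-1)^2 = +1.
v=3: a=3^2·(≡2), b=3^-1·(≡1) mod 3; (2|3)=-1, (1|3)=+1; (−1)^{2·-1·1}·(-1)^-1·(+1)^2 = -1.
v=7: a=7^2·(≡5), b=7^1·(≡1) mod 7; (5|7)=-1, (1|7)=+1; (−1)^{2·1·3}·(-1)^1·(+1)^2 = -1.
v=∞: -2146 < 0 and 873964938 > 0  ⇒  (a,b)_∞ = +1.
v=29: a=29^1·(≡7), b=29^1·(≡22) mod 29; (7|29)=+1, (22|29)=+1; (−1)^{1·1·14}·(+1)^1·(+1)^1 = +1.
v=43: a=43^0·(≡17), b=43^1·(≡37) mod 43; (17|43)=+1, (37|43)=-1; (−1)^{0·1·21}·(+1)^1·(-1)^0 = +1.
v=2: v_2(a)=-5, v_2(b)=-1; units ≡ 7, 5 (mod 8); ε·ε+αω+βω = 1·0+-5·1+-1·0 ≡ 1  ⇒  (a,b)_2 = -1.
(-2146, 873964938 / ℚ) ramifies at {2, 3, 7, 11, 37, 41}: a division algebra.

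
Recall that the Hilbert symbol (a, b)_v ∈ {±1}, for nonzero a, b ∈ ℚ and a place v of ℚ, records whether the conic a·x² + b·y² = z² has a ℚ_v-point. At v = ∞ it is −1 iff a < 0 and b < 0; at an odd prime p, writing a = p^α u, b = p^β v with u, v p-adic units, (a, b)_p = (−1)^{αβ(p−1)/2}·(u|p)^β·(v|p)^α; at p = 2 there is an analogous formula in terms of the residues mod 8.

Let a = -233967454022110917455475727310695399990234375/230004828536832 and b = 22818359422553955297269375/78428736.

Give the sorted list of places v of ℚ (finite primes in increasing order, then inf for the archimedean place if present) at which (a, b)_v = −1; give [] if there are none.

Mod squares: a ≡ -219558, b ≡ 4199. Check v ∈ {∞, 2, 3, 5, 11, 13, 17, 19, 23, 37, 41, 43, 53}.
v=3: a=3^-3·(≡2), b=3^-6·(≡2) mod 3; (2|3)=-1, (2|3)=-1; (−1)^{-3·-6·1}·(-1)^-6·(-1)^-3 = -1.
v=37: a=37^3·(≡23), b=37^2·(≡31) mod 37; (23|37)=-1, (31|37)=-1; (−1)^{3·2·18}·(-1)^2·(-1)^3 = -1.
v=23: a=23^-1·(≡19), b=23^0·(≡6) mod 23; (19|23)=-1, (6|23)=+1; (−1)^{-1·0·11}·(-1)^0·(+1)^-1 = +1.
v=53: a=53^4·(≡21), b=53^2·(≡48) mod 53; (21|53)=-1, (48|53)=-1; (−1)^{4·2·26}·(-1)^2·(-1)^4 = +1.
v=5: a=5^10·(≡3), b=5^4·(≡1) mod 5; (3|5)=-1, (1|5)=+1; (−1)^{10·4·2}·(-1)^4·(+1)^10 = +1.
v=43: a=43^3·(≡17), b=43^2·(≡42) mod 43; (17|43)=+1, (42|43)=-1; (−1)^{3·2·21}·(+1)^2·(-1)^3 = -1.
v=∞: -219558 < 0 and 4199 > 0  ⇒  (a,b)_∞ = +1.
v=41: a=41^-4·(≡6), b=41^-2·(≡22) mod 41; (6|41)=-1, (22|41)=-1; (−1)^{-4·-2·20}·(-1)^-2·(-1)^-4 = +1.
v=13: a=13^2·(≡3), b=13^1·(≡6) mod 13; (3|13)=+1, (6|13)=-1; (−1)^{2·1·6}·(+1)^1·(-1)^2 = +1.
v=11: a=11^6·(≡7), b=11^4·(≡2) mod 11; (7|11)=-1, (2|11)=-1; (−1)^{6·4·5}·(-1)^4·(-1)^6 = +1.
v=17: a=17^8·(≡12), b=17^5·(≡13) mod 17; (12|17)=-1, (13|17)=+1; (−1)^{8·5·8}·(-1)^5·(+1)^8 = -1.
v=19: a=19^2·(≡5), b=19^1·(≡8) mod 19; (5|19)=+1, (8|19)=-1; (−1)^{2·1·9}·(+1)^1·(-1)^2 = +1.
v=2: v_2(a)=-17, v_2(b)=-6; units ≡ 5, 7 (mod 8); ε·ε+αω+βω = 0·1+-17·0+-6·1 ≡ 0  ⇒  (a,b)_2 = +1.
|Ram(-219558, 4199)| = 4, even; anisotropic at {3, 17, 37, 43}.

[3, 17, 37, 43]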